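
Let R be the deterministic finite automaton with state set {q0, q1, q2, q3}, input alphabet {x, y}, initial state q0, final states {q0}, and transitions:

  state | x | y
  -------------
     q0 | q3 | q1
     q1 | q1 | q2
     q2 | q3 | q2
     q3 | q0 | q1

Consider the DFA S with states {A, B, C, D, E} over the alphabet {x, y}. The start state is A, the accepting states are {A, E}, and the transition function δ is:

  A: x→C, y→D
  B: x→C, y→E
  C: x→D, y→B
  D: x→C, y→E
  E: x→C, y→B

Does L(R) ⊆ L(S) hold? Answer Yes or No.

The string xx is in L(R) but not in L(S).
So L(R) ⊄ L(S).

No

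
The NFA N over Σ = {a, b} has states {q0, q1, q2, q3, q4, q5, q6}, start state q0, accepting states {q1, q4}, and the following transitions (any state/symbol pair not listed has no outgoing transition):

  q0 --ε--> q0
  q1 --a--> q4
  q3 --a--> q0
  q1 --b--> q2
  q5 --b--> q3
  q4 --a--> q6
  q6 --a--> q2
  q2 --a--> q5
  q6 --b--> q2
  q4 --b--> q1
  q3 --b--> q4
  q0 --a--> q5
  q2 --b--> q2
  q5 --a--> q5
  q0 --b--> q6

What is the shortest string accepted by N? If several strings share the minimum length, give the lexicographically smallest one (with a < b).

A breadth-first search from q0 reaches an accepting state first via the path q0 → q5 → q3 → q4 on input abb.
No string of length < 3 is accepted (BFS exhausts all shorter strings without reaching an accepting state), and abb is the lexicographically least accepting string of length 3.

abb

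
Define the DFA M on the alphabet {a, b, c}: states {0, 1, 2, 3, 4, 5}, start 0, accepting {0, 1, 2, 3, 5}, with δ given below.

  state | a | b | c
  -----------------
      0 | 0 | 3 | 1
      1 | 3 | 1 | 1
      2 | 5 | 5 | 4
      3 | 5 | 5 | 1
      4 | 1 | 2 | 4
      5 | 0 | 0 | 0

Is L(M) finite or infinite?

infinite

State 0 is reachable from the start and can reach an accepting state, and it lies on the cycle 0 → 0.
Traversing that cycle any number of times yields accepted strings of unbounded length, so the language is infinite.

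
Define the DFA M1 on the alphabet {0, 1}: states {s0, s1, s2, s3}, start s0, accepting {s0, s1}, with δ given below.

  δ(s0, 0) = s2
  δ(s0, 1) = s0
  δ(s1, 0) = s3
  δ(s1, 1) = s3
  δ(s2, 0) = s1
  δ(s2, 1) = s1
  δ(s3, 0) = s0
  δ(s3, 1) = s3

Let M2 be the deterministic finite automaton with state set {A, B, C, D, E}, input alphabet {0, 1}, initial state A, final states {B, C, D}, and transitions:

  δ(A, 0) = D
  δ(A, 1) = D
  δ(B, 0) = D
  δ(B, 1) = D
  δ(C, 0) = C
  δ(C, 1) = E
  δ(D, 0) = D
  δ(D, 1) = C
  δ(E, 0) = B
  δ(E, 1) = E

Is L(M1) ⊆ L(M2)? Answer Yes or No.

The empty string ε is in L(M1) but not in L(M2).
So L(M1) ⊄ L(M2).

No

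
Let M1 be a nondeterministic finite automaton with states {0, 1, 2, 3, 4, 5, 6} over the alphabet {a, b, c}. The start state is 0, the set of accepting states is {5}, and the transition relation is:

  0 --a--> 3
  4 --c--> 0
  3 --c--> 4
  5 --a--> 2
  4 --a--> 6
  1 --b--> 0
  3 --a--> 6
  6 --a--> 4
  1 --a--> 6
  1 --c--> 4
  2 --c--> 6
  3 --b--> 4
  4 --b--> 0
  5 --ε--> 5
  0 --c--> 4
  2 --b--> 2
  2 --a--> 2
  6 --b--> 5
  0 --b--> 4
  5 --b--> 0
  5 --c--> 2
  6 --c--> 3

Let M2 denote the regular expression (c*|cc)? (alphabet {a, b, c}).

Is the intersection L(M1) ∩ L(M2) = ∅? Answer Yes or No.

Yes

Converting the expression M2 to a DFA (subset construction, then merging equivalent states) gives the minimal DFA with states {r0, r1}, start state r0, accepting states {r0} and transitions r0: a→r1, b→r1, c→r0; r1: a→r1, b→r1, c→r1.
Exploring the product automaton M1 × M2 from the start pair (0, r0), following both machines on each input symbol, reaches 8 state pairs: (0, r0), (3, r1), (4, r1), (4, r0), (6, r1), (0, r1), (5, r1), (2, r1).
M1 accepts in {5} and M2 accepts in {r0}; no reachable pair has both components accepting, so no string drives both machines to acceptance simultaneously and L(M1) ∩ L(M2) = ∅.
So no string is accepted by both, and the intersection is empty.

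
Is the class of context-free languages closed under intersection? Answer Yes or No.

{aⁿbⁿcᵐ : m,n≥0} and {aᵐbⁿcⁿ : m,n≥0} are both context-free, but their intersection {aⁿbⁿcⁿ : n≥0} is not (pumping lemma).

No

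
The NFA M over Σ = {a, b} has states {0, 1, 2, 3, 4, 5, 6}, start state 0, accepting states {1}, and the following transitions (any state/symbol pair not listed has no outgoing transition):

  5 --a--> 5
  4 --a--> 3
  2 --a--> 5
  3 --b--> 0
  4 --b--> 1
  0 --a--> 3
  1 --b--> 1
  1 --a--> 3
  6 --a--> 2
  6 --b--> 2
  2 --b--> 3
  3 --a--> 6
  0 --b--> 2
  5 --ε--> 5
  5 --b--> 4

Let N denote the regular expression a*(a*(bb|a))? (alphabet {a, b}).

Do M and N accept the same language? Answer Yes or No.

No

The string babb is accepted by M but rejected by N.
So L(M) ≠ L(N).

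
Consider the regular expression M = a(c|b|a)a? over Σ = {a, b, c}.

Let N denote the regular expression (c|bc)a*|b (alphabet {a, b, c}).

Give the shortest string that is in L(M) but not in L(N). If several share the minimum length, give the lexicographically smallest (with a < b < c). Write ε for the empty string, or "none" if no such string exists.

The string aa is accepted by M but not by N.
No shorter string lies in the difference, and aa is the lexicographically first length-2 string in L(M) \ L(N).

aa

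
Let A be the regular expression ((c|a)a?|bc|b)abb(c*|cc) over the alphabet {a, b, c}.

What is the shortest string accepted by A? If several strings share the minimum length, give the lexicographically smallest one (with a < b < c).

By inspection of the expression, no string of length less than 4 matches, and aabb is the lexicographically first match of length 4.

aabb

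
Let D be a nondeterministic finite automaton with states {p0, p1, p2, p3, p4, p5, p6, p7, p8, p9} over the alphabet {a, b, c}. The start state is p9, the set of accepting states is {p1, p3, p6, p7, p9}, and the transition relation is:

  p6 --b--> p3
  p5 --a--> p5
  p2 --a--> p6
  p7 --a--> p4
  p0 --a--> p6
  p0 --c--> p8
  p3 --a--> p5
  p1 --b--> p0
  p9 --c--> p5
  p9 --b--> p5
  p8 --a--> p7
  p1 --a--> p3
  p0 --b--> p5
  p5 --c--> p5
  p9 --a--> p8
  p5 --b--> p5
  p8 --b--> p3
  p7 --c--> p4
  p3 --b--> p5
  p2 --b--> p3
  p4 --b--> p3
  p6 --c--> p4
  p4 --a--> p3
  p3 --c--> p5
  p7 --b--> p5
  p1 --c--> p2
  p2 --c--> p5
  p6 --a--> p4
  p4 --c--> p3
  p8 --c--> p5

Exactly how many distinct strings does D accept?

The useful subgraph on states {p3, p4, p7, p8, p9} is acyclic, so L(D) is finite; the longest accepting path visits 5 useful states, giving maximum string length 4.
Counting accepting paths from p9 by length: 1 of length 0, 2 of length 2, 6 of length 4. Total 9.

9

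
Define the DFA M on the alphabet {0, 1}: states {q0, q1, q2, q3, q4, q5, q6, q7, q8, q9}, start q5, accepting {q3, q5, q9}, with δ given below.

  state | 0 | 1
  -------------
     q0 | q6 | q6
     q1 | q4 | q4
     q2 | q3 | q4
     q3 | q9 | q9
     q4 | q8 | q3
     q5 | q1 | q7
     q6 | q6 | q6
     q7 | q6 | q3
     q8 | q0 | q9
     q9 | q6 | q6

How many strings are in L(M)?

The useful subgraph on states {q1, q3, q4, q5, q7, q8, q9} is acyclic, so L(M) is finite; the longest accepting path visits 5 useful states, giving maximum string length 4.
Counting accepting paths from q5 by length: 1 of length 0, 1 of length 2, 4 of length 3, 6 of length 4. Total 12.

12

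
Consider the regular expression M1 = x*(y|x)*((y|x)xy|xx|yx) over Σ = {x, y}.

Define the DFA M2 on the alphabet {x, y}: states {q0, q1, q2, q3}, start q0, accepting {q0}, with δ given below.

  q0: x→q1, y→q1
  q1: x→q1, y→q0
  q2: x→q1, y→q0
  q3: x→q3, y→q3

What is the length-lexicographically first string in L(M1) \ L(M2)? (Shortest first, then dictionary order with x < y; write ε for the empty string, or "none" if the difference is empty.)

xx

The string xx is accepted by M1 but not by M2.
No shorter string lies in the difference, and xx is the lexicographically first length-2 string in L(M1) \ L(M2).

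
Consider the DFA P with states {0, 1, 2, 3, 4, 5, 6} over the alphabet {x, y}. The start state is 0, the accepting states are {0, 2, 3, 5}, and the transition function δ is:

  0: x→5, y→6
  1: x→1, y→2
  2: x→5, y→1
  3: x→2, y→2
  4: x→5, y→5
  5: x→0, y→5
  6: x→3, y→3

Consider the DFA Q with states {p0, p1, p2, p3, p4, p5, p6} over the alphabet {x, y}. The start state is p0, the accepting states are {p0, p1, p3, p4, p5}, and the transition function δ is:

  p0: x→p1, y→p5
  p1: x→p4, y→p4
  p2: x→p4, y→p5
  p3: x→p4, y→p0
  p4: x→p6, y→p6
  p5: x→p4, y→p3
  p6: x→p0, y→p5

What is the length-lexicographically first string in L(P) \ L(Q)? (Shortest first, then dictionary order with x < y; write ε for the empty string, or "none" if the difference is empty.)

xxx

The string xxx is accepted by P but not by Q.
No shorter string lies in the difference, and xxx is the lexicographically first length-3 string in L(P) \ L(Q).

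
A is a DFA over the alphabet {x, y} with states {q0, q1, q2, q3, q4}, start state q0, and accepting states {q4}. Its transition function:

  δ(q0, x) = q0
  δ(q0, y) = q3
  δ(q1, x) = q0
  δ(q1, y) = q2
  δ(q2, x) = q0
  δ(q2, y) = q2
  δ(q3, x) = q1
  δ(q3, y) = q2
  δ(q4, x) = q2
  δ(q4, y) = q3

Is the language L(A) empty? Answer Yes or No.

The states reachable from the start state are {q0, q1, q2, q3}.
None of the accepting states {q4} is reachable, so no string is accepted and L(A) = ∅.

Yes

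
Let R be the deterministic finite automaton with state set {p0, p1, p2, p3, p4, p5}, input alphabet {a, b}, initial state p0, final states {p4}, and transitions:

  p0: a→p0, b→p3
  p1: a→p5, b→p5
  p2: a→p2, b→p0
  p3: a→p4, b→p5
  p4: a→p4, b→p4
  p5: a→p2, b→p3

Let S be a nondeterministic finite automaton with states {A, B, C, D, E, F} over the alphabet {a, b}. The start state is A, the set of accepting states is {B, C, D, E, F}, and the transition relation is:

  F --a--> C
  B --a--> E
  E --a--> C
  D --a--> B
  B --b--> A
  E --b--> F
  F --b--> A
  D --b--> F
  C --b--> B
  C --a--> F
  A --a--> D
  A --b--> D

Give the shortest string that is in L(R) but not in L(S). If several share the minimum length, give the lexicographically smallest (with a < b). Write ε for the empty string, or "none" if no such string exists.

The string bab is accepted by R but not by S.
No shorter string lies in the difference, and bab is the lexicographically first length-3 string in L(R) \ L(S).

bab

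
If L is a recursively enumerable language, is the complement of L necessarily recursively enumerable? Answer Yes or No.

No

If both L and its complement were r.e., running the two recognisers in parallel would decide L, so L would be recursive; but there are r.e. languages that are not recursive (e.g. the halting problem), and their complements are therefore not r.e.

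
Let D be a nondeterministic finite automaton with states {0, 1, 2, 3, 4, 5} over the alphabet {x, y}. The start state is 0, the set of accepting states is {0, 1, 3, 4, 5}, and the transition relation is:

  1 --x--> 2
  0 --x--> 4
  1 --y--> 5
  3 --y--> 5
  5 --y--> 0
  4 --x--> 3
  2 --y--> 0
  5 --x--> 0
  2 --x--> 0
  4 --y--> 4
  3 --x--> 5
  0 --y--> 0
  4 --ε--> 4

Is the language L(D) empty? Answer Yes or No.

No

The empty string ε is accepted: the run 0 ends in the accepting state 0.
Since at least one string is accepted, L(D) is not empty.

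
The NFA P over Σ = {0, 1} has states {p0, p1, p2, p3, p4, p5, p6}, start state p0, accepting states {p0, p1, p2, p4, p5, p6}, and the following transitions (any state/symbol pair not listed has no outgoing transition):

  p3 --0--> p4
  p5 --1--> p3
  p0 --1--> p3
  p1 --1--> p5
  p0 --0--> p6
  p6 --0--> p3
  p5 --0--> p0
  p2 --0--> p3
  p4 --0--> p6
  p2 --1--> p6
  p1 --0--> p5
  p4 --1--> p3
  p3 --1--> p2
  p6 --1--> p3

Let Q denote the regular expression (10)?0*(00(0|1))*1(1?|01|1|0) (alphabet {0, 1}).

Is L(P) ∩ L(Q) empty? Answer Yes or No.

The string 10 is accepted by both P and Q.
Hence L(P) ∩ L(Q) ≠ ∅.

No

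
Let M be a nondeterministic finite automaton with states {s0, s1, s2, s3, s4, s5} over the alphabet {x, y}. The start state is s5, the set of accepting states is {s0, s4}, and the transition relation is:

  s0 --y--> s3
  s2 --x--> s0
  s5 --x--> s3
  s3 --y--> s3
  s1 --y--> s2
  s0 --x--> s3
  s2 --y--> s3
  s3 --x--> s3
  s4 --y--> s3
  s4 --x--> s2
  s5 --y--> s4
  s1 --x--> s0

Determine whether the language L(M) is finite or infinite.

finite

The useful states (reachable from s5 and able to reach an accepting state) are {s0, s2, s4, s5}.
Restricted to these states the transition graph has no cycle, so every accepting path has bounded length and L is finite.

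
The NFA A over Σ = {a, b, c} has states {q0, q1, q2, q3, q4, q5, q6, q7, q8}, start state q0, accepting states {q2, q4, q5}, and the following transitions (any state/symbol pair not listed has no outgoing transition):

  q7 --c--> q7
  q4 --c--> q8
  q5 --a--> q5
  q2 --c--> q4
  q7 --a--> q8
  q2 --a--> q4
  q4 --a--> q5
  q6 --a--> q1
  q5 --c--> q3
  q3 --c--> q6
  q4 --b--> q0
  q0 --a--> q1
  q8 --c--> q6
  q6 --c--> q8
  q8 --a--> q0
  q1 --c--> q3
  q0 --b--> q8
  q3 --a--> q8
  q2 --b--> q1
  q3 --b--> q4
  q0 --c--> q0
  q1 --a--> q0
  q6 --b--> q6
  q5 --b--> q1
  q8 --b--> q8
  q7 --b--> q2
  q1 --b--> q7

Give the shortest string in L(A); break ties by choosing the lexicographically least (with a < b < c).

abb

A breadth-first search from q0 reaches an accepting state first via the path q0 → q1 → q7 → q2 on input abb.
No string of length < 3 is accepted (BFS exhausts all shorter strings without reaching an accepting state), and abb is the lexicographically least accepting string of length 3.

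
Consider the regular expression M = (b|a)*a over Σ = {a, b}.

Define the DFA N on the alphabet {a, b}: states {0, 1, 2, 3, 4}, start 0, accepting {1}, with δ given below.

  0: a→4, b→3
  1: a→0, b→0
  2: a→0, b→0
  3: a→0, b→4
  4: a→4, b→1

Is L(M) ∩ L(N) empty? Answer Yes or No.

Yes

Converting the expression M to a DFA (subset construction, then merging equivalent states) gives the minimal DFA with states {m0, m1}, start state m0, accepting states {m1} and transitions m0: a→m1, b→m0; m1: a→m1, b→m0.
Exploring the product automaton M × N from the start pair (m0, 0), following both machines on each input symbol, reaches 6 state pairs: (m0, 0), (m1, 4), (m0, 3), (m0, 1), (m1, 0), (m0, 4).
M accepts in {m1} and N accepts in {1}; no reachable pair has both components accepting, so no string drives both machines to acceptance simultaneously and L(M) ∩ L(N) = ∅.
So no string is accepted by both, and the intersection is empty.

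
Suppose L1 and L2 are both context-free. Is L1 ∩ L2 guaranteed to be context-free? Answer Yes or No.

No

{aⁿbⁿcᵐ : m,n≥0} and {aᵐbⁿcⁿ : m,n≥0} are both context-free, but their intersection {aⁿbⁿcⁿ : n≥0} is not (pumping lemma).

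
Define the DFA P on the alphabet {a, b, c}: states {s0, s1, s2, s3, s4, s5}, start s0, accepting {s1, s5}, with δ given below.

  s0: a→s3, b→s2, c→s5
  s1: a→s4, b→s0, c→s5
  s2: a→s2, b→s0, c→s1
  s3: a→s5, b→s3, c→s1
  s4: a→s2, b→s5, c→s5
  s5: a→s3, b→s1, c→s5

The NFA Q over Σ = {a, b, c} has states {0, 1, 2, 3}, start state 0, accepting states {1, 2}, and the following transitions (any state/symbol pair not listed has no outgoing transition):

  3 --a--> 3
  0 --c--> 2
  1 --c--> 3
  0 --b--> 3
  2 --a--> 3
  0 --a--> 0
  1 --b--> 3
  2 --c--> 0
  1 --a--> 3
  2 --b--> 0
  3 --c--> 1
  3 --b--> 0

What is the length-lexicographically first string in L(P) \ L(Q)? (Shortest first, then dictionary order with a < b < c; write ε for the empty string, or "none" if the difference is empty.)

aa

The string aa is accepted by P but not by Q.
No shorter string lies in the difference, and aa is the lexicographically first length-2 string in L(P) \ L(Q).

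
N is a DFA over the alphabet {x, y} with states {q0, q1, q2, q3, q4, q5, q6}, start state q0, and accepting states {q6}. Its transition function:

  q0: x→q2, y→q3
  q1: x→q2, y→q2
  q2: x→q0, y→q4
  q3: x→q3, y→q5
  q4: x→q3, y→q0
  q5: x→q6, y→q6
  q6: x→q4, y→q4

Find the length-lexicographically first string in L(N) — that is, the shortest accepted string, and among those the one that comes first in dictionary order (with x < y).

A breadth-first search from q0 reaches an accepting state first via the path q0 → q3 → q5 → q6 on input yyx.
No string of length < 3 is accepted (BFS exhausts all shorter strings without reaching an accepting state), and yyx is the lexicographically least accepting string of length 3.

yyx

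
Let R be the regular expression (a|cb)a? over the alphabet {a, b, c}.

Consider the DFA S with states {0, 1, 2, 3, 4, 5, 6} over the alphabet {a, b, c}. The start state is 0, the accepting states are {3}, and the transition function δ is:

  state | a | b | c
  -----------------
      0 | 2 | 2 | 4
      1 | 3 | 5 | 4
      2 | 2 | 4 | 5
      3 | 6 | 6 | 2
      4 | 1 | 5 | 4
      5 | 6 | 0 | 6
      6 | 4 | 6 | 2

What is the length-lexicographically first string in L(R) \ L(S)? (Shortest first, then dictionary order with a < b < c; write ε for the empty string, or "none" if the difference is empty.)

The string a is accepted by R but not by S.
No shorter string lies in the difference, and a is the lexicographically first length-1 string in L(R) \ L(S).

a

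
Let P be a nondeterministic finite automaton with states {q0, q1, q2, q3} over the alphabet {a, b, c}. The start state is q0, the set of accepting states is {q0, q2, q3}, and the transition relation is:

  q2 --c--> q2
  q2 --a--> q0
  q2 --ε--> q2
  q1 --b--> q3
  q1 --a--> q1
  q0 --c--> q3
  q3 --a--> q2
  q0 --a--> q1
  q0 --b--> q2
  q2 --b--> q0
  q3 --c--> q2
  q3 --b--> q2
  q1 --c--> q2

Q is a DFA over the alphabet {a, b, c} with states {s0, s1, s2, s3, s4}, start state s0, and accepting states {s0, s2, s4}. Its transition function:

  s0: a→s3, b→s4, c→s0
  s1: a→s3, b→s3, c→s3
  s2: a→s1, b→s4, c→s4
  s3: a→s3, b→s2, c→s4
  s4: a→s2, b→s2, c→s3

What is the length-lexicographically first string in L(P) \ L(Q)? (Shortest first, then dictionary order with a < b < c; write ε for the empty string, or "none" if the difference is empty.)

The string bc is accepted by P but not by Q.
No shorter string lies in the difference, and bc is the lexicographically first length-2 string in L(P) \ L(Q).

bc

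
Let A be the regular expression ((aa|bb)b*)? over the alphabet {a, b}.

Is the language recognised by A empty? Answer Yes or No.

No

The empty string ε matches the expression, so it belongs to L(A).
Since L(A) contains at least one string, it is not empty.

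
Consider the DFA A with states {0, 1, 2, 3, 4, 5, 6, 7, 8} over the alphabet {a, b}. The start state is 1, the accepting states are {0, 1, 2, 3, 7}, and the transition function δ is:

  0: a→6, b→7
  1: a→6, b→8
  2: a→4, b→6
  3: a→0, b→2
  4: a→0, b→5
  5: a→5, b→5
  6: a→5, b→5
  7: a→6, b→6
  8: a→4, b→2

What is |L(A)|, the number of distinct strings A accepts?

6

The useful subgraph on states {0, 1, 2, 4, 7, 8} is acyclic, so L(A) is finite; the longest accepting path visits 6 useful states, giving maximum string length 5.
Counting accepting paths from 1 by length: 1 of length 0, 1 of length 2, 1 of length 3, 2 of length 4, 1 of length 5. Total 6.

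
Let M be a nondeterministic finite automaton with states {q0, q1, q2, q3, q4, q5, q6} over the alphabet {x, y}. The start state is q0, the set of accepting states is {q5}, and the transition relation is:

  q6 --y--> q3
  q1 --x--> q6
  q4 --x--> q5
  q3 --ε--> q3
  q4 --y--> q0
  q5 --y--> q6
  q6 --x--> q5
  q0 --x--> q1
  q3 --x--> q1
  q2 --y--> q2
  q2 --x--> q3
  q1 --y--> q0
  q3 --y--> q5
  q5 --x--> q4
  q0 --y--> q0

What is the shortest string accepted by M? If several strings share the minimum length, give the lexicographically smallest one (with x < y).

A breadth-first search from q0 reaches an accepting state first via the path q0 → q1 → q6 → q5 on input xxx.
No string of length < 3 is accepted (BFS exhausts all shorter strings without reaching an accepting state), and xxx is the lexicographically least accepting string of length 3.

xxx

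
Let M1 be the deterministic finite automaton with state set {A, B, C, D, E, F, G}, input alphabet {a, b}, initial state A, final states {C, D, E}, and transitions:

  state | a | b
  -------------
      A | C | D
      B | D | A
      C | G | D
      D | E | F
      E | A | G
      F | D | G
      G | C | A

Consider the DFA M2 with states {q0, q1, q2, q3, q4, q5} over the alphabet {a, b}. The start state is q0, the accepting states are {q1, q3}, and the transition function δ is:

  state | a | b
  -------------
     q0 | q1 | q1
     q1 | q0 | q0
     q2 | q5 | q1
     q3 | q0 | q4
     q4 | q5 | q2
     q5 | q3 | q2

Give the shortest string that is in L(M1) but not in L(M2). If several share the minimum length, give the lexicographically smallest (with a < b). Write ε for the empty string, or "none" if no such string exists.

The string ab is accepted by M1 but not by M2.
No shorter string lies in the difference, and ab is the lexicographically first length-2 string in L(M1) \ L(M2).

ab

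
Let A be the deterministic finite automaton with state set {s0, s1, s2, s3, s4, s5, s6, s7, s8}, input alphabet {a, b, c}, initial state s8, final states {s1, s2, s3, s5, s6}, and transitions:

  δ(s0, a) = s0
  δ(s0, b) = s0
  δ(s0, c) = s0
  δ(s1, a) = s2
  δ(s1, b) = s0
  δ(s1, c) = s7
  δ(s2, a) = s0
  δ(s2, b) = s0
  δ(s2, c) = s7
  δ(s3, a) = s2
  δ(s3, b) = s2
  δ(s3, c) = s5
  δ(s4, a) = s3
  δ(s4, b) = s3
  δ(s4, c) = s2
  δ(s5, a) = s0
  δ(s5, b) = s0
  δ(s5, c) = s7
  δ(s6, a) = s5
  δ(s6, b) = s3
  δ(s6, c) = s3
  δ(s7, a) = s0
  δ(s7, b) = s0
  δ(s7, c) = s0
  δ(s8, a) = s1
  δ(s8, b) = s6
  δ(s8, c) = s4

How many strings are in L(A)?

The useful subgraph on states {s1, s2, s3, s4, s5, s6, s8} is acyclic, so L(A) is finite; the longest accepting path visits 4 useful states, giving maximum string length 3.
Counting accepting paths from s8 by length: 2 of length 1, 7 of length 2, 12 of length 3. Total 21.

21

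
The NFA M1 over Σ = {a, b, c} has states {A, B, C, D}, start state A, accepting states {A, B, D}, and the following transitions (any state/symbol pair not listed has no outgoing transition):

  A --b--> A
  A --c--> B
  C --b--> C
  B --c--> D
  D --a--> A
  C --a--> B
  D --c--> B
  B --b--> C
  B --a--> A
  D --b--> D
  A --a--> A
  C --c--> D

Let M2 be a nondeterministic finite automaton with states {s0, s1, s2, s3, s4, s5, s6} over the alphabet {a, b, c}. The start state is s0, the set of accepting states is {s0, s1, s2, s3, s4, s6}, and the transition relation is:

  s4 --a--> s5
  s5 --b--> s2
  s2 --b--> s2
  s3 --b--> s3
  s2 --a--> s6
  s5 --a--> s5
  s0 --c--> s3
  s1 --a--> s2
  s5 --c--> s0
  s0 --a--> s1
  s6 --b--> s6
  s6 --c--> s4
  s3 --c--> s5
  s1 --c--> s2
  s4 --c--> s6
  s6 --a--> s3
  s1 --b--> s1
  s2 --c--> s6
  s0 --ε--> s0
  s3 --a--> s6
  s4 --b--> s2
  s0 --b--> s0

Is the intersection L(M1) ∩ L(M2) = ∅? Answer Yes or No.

No

The empty string ε is accepted by both M1 and M2.
Hence L(M1) ∩ L(M2) ≠ ∅.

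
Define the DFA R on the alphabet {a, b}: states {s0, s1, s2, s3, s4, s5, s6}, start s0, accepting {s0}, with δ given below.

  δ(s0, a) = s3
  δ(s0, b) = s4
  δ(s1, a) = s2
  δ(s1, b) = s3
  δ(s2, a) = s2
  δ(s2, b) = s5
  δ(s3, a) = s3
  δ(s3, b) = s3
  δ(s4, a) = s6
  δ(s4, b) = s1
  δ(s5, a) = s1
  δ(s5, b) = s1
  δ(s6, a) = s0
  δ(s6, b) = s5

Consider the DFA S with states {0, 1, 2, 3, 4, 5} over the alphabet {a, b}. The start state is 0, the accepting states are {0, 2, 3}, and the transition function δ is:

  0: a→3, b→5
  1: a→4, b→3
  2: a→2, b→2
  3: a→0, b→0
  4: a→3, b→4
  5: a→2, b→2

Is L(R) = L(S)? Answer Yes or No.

No

The string a is accepted by S but rejected by R.
So L(R) ≠ L(S).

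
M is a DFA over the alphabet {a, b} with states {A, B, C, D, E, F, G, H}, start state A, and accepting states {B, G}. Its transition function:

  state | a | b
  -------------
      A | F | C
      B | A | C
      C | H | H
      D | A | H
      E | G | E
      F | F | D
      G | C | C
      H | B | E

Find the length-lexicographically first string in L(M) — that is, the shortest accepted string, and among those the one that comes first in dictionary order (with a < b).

A breadth-first search from A reaches an accepting state first via the path A → C → H → B on input baa.
No string of length < 3 is accepted (BFS exhausts all shorter strings without reaching an accepting state), and baa is the lexicographically least accepting string of length 3.

baa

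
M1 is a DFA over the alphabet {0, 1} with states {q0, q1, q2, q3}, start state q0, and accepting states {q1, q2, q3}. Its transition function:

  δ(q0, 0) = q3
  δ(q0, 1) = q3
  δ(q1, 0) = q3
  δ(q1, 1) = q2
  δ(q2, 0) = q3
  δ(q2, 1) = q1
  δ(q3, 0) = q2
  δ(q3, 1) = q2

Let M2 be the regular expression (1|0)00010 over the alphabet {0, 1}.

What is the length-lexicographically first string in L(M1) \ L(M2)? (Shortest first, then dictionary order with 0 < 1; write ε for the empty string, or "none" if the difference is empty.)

0

The string 0 is accepted by M1 but not by M2.
No shorter string lies in the difference, and 0 is the lexicographically first length-1 string in L(M1) \ L(M2).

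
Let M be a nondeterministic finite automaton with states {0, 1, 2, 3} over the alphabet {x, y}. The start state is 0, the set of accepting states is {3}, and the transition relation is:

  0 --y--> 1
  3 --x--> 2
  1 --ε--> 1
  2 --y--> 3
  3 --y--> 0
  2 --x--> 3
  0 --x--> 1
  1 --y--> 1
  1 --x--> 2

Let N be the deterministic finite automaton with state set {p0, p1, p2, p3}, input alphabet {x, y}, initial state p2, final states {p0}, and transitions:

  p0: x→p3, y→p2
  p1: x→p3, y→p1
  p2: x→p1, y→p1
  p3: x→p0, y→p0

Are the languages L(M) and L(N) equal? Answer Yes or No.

Exploring the product automaton M × N from the start pair (0, p2), following both machines on each input symbol, reaches 4 state pairs: (0, p2), (1, p1), (2, p3), (3, p0).
M accepts in {3} and N accepts in {p0}. In every reachable pair the two components are either both accepting — (3, p0) — or both non-accepting, so no string is accepted by exactly one of the machines: L(M) \ L(N) and L(N) \ L(M) are both empty.
Hence every string is accepted by M iff it is accepted by N, and the two languages coincide.

Yes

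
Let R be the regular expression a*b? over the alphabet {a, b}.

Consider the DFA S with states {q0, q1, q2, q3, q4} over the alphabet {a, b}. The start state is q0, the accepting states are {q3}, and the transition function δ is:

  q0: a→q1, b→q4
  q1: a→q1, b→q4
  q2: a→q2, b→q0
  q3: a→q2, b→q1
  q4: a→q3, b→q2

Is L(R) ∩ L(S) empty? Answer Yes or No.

Converting the expression R to a DFA (subset construction, then merging equivalent states) gives the minimal DFA with states {r0, r1, r2}, start state r0, accepting states {r0, r1} and transitions r0: a→r0, b→r1; r1: a→r2, b→r2; r2: a→r2, b→r2.
Exploring the product automaton R × S from the start pair (r0, q0), following both machines on each input symbol, reaches 8 state pairs: (r0, q0), (r0, q1), (r1, q4), (r2, q3), (r2, q2), (r2, q1), (r2, q0), (r2, q4).
R accepts in {r0, r1} and S accepts in {q3}; no reachable pair has both components accepting, so no string drives both machines to acceptance simultaneously and L(R) ∩ L(S) = ∅.
So no string is accepted by both, and the intersection is empty.

Yes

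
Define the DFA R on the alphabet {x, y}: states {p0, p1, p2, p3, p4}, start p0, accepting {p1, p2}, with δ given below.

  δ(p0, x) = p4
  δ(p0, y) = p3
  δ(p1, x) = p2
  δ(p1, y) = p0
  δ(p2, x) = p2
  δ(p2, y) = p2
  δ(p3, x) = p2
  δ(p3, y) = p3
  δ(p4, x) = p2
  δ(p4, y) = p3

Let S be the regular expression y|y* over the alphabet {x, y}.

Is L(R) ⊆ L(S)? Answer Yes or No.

No

The string xx is in L(R) but not in L(S).
So L(R) ⊄ L(S).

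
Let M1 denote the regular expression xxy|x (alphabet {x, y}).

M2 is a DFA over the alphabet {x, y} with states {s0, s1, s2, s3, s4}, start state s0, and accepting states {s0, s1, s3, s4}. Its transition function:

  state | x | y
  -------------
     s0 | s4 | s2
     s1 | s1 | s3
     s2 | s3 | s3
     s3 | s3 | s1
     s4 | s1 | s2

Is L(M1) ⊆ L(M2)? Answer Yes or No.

Converting the expression M1 to a DFA (subset construction, then merging equivalent states) gives the minimal DFA with states {r0, r1, r2, r3, r4}, start state r0, accepting states {r1, r4} and transitions r0: x→r1, y→r2; r1: x→r3, y→r2; r2: x→r2, y→r2; r3: x→r2, y→r4; r4: x→r2, y→r2.
Exploring the product automaton M1 × M2 from the start pair (r0, s0), following both machines on each input symbol, reaches 7 state pairs: (r0, s0), (r1, s4), (r2, s2), (r3, s1), (r2, s3), (r2, s1), (r4, s3).
M1 accepts in {r1, r4} and M2 accepts in {s0, s1, s3, s4}. The reachable pairs whose M1-component is accepting are (r1, s4), (r4, s3); in each of them the M2-component is accepting too, so the product for L(M1) \ L(M2) (M1-component accepting, M2-component rejecting) has no reachable accepting pair and the difference is empty.
Hence every string in L(M1) is also in L(M2).

Yes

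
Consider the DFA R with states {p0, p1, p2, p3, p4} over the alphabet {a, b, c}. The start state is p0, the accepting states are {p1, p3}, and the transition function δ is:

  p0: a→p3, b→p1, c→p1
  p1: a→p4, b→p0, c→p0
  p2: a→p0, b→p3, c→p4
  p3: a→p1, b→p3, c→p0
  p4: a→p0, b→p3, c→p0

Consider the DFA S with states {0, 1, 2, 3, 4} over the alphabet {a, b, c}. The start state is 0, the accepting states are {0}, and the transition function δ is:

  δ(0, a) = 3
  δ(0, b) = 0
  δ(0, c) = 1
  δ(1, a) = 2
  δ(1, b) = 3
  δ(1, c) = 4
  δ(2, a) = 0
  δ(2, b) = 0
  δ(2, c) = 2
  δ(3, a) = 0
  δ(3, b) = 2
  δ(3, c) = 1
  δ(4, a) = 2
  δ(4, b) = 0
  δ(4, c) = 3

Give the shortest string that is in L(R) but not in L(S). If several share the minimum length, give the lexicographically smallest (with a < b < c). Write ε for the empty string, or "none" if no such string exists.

The string a is accepted by R but not by S.
No shorter string lies in the difference, and a is the lexicographically first length-1 string in L(R) \ L(S).

a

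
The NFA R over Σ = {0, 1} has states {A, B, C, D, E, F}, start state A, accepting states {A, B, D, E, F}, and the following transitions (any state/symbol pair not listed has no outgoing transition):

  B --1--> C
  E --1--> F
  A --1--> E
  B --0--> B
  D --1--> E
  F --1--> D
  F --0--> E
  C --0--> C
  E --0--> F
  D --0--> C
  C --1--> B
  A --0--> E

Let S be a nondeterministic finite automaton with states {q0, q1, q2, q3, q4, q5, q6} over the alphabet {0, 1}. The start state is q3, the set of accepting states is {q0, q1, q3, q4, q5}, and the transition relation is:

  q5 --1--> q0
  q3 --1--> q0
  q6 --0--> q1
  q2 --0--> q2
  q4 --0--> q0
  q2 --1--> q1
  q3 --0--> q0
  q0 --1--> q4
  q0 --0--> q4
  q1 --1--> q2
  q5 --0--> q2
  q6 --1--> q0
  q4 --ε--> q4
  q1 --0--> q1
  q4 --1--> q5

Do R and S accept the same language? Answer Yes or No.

Yes

Exploring the product automaton R × S from the start pair (A, q3), following both machines on each input symbol, reaches 6 state pairs: (A, q3), (E, q0), (F, q4), (D, q5), (C, q2), (B, q1).
R accepts in {A, B, D, E, F} and S accepts in {q0, q1, q3, q4, q5}. In every reachable pair the two components are either both accepting — (A, q3), (E, q0), (F, q4), (D, q5), (B, q1) — or both non-accepting, so no string is accepted by exactly one of the machines: L(R) \ L(S) and L(S) \ L(R) are both empty.
Hence every string is accepted by R iff it is accepted by S, and the two languages coincide.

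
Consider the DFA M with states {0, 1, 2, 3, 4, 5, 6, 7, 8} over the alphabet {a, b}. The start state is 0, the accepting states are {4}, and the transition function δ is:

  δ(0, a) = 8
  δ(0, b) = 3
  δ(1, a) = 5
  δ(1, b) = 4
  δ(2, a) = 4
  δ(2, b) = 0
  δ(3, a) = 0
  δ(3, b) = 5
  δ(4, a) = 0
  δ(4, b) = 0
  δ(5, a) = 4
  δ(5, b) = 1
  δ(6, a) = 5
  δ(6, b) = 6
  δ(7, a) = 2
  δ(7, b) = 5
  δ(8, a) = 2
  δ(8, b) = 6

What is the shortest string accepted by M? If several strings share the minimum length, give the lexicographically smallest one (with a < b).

aaa

A breadth-first search from 0 reaches an accepting state first via the path 0 → 8 → 2 → 4 on input aaa.
No string of length < 3 is accepted (BFS exhausts all shorter strings without reaching an accepting state), and aaa is the lexicographically least accepting string of length 3.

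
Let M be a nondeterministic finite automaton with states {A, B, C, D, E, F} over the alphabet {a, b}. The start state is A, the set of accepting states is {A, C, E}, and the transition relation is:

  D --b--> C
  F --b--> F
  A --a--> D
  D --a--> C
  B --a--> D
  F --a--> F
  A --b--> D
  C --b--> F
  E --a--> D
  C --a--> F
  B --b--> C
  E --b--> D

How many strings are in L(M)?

5

The useful subgraph on states {A, C, D} is acyclic, so L(M) is finite; the longest accepting path visits 3 useful states, giving maximum string length 2.
Counting accepting paths from A by length: 1 of length 0, 4 of length 2. Total 5.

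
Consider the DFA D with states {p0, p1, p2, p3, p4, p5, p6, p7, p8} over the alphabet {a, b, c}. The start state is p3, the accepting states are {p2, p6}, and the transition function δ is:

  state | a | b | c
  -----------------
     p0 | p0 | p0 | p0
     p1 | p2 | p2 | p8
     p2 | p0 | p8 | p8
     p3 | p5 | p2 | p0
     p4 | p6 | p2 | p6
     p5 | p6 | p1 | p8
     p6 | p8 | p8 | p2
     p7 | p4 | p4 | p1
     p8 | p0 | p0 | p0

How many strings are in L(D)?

The useful subgraph on states {p1, p2, p3, p5, p6} is acyclic, so L(D) is finite; the longest accepting path visits 4 useful states, giving maximum string length 3.
Counting accepting paths from p3 by length: 1 of length 1, 1 of length 2, 3 of length 3. Total 5.

5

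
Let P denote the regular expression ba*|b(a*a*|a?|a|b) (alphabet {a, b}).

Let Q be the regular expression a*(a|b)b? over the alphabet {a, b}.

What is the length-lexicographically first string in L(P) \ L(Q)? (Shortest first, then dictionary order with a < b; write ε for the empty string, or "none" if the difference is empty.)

ba

The string ba is accepted by P but not by Q.
No shorter string lies in the difference, and ba is the lexicographically first length-2 string in L(P) \ L(Q).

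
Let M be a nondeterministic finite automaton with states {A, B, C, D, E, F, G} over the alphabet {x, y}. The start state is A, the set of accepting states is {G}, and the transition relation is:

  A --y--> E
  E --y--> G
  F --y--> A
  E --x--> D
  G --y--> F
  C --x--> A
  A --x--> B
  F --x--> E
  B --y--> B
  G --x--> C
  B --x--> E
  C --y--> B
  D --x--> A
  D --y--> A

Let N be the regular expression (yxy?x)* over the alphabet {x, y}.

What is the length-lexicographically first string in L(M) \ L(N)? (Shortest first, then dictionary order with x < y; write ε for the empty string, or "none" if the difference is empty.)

yy

The string yy is accepted by M but not by N.
No shorter string lies in the difference, and yy is the lexicographically first length-2 string in L(M) \ L(N).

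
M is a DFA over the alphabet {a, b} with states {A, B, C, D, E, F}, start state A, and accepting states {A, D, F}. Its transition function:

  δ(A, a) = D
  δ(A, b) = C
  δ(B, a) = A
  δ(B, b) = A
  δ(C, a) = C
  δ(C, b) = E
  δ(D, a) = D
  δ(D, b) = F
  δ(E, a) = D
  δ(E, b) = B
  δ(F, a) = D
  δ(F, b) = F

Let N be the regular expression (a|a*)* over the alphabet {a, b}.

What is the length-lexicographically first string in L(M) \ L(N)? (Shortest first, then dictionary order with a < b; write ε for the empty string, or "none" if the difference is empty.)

The string ab is accepted by M but not by N.
No shorter string lies in the difference, and ab is the lexicographically first length-2 string in L(M) \ L(N).

ab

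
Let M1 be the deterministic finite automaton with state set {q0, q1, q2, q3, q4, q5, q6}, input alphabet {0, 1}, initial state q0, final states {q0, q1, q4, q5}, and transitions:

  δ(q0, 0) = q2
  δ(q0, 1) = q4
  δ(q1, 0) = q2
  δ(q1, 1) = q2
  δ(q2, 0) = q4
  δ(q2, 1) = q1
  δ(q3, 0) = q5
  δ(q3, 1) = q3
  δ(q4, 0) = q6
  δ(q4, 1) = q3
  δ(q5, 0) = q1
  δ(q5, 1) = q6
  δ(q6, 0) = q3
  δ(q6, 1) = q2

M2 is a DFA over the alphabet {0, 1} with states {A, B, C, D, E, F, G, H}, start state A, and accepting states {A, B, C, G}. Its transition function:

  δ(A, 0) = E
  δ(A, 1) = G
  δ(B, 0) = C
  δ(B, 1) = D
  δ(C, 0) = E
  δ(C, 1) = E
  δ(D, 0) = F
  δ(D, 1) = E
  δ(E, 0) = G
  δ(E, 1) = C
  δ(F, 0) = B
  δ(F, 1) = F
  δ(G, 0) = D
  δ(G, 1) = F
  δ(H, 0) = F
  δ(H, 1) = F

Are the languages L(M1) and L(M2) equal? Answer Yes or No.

Exploring the product automaton M1 × M2 from the start pair (q0, A), following both machines on each input symbol, reaches 7 state pairs: (q0, A), (q2, E), (q4, G), (q1, C), (q6, D), (q3, F), (q5, B).
M1 accepts in {q0, q1, q4, q5} and M2 accepts in {A, B, C, G}. In every reachable pair the two components are either both accepting — (q0, A), (q4, G), (q1, C), (q5, B) — or both non-accepting, so no string is accepted by exactly one of the machines: L(M1) \ L(M2) and L(M2) \ L(M1) are both empty.
Hence every string is accepted by M1 iff it is accepted by M2, and the two languages coincide.

Yes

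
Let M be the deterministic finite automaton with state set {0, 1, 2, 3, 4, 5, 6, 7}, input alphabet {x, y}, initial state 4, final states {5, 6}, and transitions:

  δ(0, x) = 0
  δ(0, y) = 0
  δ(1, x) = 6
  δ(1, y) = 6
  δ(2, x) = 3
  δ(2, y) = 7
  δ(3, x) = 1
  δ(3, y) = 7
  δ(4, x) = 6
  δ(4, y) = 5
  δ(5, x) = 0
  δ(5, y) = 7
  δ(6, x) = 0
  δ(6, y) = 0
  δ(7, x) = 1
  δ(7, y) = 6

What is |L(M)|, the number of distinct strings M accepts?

The useful subgraph on states {1, 4, 5, 6, 7} is acyclic, so L(M) is finite; the longest accepting path visits 5 useful states, giving maximum string length 4.
Counting accepting paths from 4 by length: 2 of length 1, 1 of length 3, 2 of length 4. Total 5.

5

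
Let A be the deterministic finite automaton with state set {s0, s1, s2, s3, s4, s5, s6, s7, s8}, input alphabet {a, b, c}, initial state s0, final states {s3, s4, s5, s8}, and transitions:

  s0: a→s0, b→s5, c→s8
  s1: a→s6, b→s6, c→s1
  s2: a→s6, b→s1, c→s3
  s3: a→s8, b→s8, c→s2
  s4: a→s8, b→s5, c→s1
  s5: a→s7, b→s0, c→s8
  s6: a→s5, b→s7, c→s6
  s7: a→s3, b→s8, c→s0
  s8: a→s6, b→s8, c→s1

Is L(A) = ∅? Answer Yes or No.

No

The string b is accepted: the run s0 → s5 ends in the accepting state s5.
Since at least one string is accepted, L(A) is not empty.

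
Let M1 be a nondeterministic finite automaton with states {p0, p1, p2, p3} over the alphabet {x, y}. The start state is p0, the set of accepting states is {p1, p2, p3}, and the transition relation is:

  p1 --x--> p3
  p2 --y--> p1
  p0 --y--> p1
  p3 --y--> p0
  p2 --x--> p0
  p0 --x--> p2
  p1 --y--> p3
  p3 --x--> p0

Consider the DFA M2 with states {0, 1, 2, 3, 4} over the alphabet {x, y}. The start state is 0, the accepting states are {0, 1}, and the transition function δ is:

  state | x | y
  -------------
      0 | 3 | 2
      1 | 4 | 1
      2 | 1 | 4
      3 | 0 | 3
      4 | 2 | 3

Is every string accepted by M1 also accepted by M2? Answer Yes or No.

No

The string x is in L(M1) but not in L(M2).
So L(M1) ⊄ L(M2).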